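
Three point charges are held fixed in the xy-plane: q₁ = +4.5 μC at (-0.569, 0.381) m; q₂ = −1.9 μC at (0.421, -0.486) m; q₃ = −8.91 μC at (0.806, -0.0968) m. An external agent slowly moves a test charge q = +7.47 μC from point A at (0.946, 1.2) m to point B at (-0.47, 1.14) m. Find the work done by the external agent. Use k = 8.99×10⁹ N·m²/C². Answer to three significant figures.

For quasistatic motion the external work equals the change in potential energy: W_ext = qΔV = q(V_B − V_A).
At A: distances to the source charges are 1.72 m, 1.77 m, 1.30 m; V_A = Σ kqᵢ/rᵢ = -4.76×10⁴ V.
At B: distances to the source charges are 0.765 m, 1.85 m, 1.78 m; V_B = Σ kqᵢ/rᵢ = -1440 V.
ΔV = V_B − V_A = 4.62×10⁴ V.
W_ext = qΔV = (7.47×10⁻⁶ C)(4.62×10⁴ V) = 0.345 J.

0.345 J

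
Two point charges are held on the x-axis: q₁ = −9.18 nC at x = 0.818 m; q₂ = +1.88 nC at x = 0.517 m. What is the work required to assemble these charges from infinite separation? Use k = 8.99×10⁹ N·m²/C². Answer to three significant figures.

-5.15×10⁻⁷ J

The work to assemble the configuration equals its total potential energy, U = Σ kqᵢqⱼ/rᵢⱼ over all pairs.
Pair separations: r₁₂ = 0.301 m.
U = (-5.15×10⁻⁷) = -5.15×10⁻⁷ J.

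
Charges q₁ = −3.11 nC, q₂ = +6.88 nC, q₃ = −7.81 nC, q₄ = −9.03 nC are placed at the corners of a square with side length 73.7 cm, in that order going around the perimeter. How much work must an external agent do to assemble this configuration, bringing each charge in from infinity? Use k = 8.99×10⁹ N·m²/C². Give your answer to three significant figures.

-4.00×10⁻⁸ J

The work to assemble the configuration equals its total potential energy, U = Σ kqᵢqⱼ/rᵢⱼ over all pairs.
The four side pairs have separation 0.737 m and the two diagonal pairs 1.04 m.
Summing all 6 pair terms gives U = -4.00×10⁻⁸ J.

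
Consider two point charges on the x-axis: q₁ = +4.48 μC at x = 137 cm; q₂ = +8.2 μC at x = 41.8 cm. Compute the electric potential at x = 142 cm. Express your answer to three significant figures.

8.79×10⁵ V

Electric potential is a scalar, so the contributions from each charge add algebraically: V = Σ kqᵢ/rᵢ.
Distances from the field point to each charge: r₁ = 0.0500 m, r₂ = 1.00 m.
V = k[(4.48×10⁻⁶)/(0.0500) + (8.20×10⁻⁶)/(1.00)] = 8.79×10⁵ V.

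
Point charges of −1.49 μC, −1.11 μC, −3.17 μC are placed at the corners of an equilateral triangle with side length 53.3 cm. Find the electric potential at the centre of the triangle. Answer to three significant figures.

-1.69×10⁵ V

The total potential is the scalar sum of each charge's contribution, V = Σ kqᵢ/rᵢ.
The distance from each vertex to the centroid is a/√3 = 0.308 m.
V = k[(-1.49×10⁻⁶)/(0.308) + (-1.11×10⁻⁶)/(0.308) + (-3.17×10⁻⁶)/(0.308)] = -1.69×10⁵ V.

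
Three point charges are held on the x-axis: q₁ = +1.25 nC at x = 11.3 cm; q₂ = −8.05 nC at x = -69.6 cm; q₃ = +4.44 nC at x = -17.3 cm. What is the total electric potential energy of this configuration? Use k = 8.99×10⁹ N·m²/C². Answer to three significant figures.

-5.52×10⁻⁷ J

The assembly work is the sum of pairwise potential energies, U = Σ_{i<j} kqᵢqⱼ/rᵢⱼ.
Pair separations: r₁₂ = 0.809 m, r₁₃ = 0.286 m, r₂₃ = 0.523 m.
U = (-1.12×10⁻⁷) + (1.74×10⁻⁷) + (-6.14×10⁻⁷) = -5.52×10⁻⁷ J.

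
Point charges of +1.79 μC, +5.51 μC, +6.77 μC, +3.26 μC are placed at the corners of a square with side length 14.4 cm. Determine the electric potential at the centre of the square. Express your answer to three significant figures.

1.53×10⁶ V

Electric potential is a scalar, so the contributions from each charge add algebraically: V = Σ kqᵢ/rᵢ.
The distance from each corner to the centre is a√2/2 = 0.102 m.
V = k[(1.79×10⁻⁶)/(0.102) + (5.51×10⁻⁶)/(0.102) + (6.77×10⁻⁶)/(0.102) + (3.26×10⁻⁶)/(0.102)] = 1.53×10⁶ V.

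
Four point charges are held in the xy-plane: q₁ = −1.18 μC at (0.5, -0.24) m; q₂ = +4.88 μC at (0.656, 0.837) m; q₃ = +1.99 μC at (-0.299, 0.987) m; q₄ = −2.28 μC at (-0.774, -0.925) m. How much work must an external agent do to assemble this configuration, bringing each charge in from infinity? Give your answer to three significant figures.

The assembly work is the sum of pairwise potential energies, U = Σ_{i<j} kqᵢqⱼ/rᵢⱼ.
Pair separations: r₁₂ = 1.09 m, r₁₃ = 1.46 m, r₁₄ = 1.45 m, r₂₃ = 0.967 m, r₂₄ = 2.27 m, r₃₄ = 1.97 m.
Summing all 6 pair terms gives U = -0.0197 J.

-0.0197 J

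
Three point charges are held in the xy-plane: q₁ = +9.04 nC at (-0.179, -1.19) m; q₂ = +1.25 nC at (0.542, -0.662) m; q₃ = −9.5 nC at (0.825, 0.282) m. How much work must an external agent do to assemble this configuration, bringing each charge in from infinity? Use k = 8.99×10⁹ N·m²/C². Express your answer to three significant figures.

The assembly work is the sum of pairwise potential energies, U = Σ_{i<j} kqᵢqⱼ/rᵢⱼ.
Pair separations: r₁₂ = 0.894 m, r₁₃ = 1.78 m, r₂₃ = 0.986 m.
U = (1.14×10⁻⁷) + (-4.33×10⁻⁷) + (-1.08×10⁻⁷) = -4.28×10⁻⁷ J.

-4.28×10⁻⁷ J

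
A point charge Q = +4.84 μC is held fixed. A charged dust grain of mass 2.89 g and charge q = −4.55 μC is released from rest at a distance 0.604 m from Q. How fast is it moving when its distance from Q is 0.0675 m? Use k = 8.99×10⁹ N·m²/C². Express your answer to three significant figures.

Only the electrostatic force acts, so mechanical energy is conserved: ½mv² = U₁ − U₂ = kQq(1/r₁ − 1/r₂).
U₁ − U₂ = (8.99×10⁹ N·m²/C²)(4.84×10⁻⁶ C)(-4.55×10⁻⁶ C)(1/0.604 − 1/0.0675) = 2.61 J.
v = √(2·2.61/2.89×10⁻³) = 42.5 m/s.

42.5 m/s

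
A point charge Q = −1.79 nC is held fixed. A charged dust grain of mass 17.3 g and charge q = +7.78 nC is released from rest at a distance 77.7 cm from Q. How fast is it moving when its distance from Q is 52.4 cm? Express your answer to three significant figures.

3.00×10⁻³ m/s

Only the electrostatic force acts, so mechanical energy is conserved: ½mv² = U₁ − U₂ = kQq(1/r₁ − 1/r₂).
U₁ − U₂ = (8.99×10⁹ N·m²/C²)(-1.79×10⁻⁹ C)(7.78×10⁻⁹ C)(1/0.777 − 1/0.524) = 7.78×10⁻⁸ J.
v = √(2·7.78×10⁻⁸/0.0173) = 3.00×10⁻³ m/s.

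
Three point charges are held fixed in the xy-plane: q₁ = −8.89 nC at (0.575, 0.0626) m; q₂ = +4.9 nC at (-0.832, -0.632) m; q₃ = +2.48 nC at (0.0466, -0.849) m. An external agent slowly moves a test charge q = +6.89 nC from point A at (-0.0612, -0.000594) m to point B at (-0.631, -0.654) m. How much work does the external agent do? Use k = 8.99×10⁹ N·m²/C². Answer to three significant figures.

1.70×10⁻⁶ J

For quasistatic motion the external work equals the change in potential energy: W_ext = qΔV = q(V_B − V_A).
At A: distances to the source charges are 0.639 m, 0.996 m, 0.855 m; V_A = Σ kqᵢ/rᵢ = -54.7 V.
At B: distances to the source charges are 1.40 m, 0.202 m, 0.705 m; V_B = Σ kqᵢ/rᵢ = 193 V.
ΔV = V_B − V_A = 247 V.
W_ext = qΔV = (6.89×10⁻⁹ C)(247 V) = 1.70×10⁻⁶ J.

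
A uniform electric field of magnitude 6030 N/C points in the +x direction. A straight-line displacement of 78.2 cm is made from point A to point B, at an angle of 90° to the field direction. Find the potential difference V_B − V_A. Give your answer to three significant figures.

0 V

Only the component of displacement along E changes the potential: ΔV = −E·d·cosθ.
ΔV = −(6030 V/m)(0.782 m)cos90° = 0 V.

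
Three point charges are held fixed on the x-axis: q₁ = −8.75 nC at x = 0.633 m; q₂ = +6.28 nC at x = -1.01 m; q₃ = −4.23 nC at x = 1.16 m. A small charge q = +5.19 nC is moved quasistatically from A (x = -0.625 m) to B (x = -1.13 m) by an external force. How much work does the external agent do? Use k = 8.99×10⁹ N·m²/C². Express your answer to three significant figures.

1.80×10⁻⁶ J

For quasistatic motion the external work equals the change in potential energy: W_ext = qΔV = q(V_B − V_A).
At A: distances to the source charges are 1.26 m, 0.385 m, 1.78 m; V_A = Σ kqᵢ/rᵢ = 62.8 V.
At B: distances to the source charges are 1.76 m, 0.120 m, 2.29 m; V_B = Σ kqᵢ/rᵢ = 409 V.
ΔV = V_B − V_A = 346 V.
W_ext = qΔV = (5.19×10⁻⁹ C)(346 V) = 1.80×10⁻⁶ J.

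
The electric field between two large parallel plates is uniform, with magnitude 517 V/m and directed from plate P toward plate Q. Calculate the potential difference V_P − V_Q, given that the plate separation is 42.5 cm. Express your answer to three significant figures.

In a uniform field, potential decreases in the direction of E: ΔV = −E·d for a displacement d parallel to E.
Going from Q to P is a displacement of 42.5 cm opposite to the field, so V_P − V_Q = +Ed = 220 V.

220 V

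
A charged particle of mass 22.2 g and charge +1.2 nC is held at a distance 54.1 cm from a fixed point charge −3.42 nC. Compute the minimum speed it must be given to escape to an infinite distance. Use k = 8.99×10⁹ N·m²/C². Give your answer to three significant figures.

To just escape, total mechanical energy must reach zero at infinity: ½mv²_min + U = 0, so ½mv²_min = −U = |kQq|/r.
|U| = |kQq|/r = (8.99×10⁹ N·m²/C²)(3.42×10⁻⁹)(1.20×10⁻⁹)/(0.541) = 6.82×10⁻⁸ J.
v_min = √(2|U|/m) = √(2·6.82×10⁻⁸/0.0222) = 2.48×10⁻³ m/s.

2.48×10⁻³ m/s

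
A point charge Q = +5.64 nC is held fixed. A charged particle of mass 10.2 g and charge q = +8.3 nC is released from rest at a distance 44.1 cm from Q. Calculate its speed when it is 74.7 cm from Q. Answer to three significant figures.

Only the electrostatic force acts, so mechanical energy is conserved: ½mv² = U₁ − U₂ = kQq(1/r₁ − 1/r₂).
U₁ − U₂ = (8.99×10⁹ N·m²/C²)(5.64×10⁻⁹ C)(8.30×10⁻⁹ C)(1/0.441 − 1/0.747) = 3.91×10⁻⁷ J.
v = √(2·3.91×10⁻⁷/0.0102) = 8.75×10⁻³ m/s.

8.75×10⁻³ m/s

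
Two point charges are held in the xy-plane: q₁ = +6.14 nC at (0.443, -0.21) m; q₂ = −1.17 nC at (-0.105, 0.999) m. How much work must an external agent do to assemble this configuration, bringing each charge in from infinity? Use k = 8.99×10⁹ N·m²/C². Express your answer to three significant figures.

-4.87×10⁻⁸ J

The assembly work is the sum of pairwise potential energies, U = Σ_{i<j} kqᵢqⱼ/rᵢⱼ.
Pair separations: r₁₂ = 1.33 m.
U = (-4.87×10⁻⁸) = -4.87×10⁻⁸ J.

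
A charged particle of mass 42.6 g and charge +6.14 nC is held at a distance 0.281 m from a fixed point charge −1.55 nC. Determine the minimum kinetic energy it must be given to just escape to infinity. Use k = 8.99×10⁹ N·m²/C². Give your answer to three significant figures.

To just escape, total mechanical energy must reach zero at infinity: ½mv²_min + U = 0, so ½mv²_min = −U = |kQq|/r.
|U| = |kQq|/r = (8.99×10⁹ N·m²/C²)(1.55×10⁻⁹)(6.14×10⁻⁹)/(0.281) = 3.04×10⁻⁷ J.

3.04×10⁻⁷ J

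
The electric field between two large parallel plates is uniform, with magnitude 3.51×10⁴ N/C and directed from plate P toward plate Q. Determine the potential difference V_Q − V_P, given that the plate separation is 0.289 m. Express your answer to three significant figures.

In a uniform field, potential decreases in the direction of E: ΔV = −E·d for a displacement d parallel to E.
Going from P to Q is a displacement of 0.289 m along the field, so V_Q − V_P = −Ed = -1.01×10⁴ V.

-1.01×10⁴ V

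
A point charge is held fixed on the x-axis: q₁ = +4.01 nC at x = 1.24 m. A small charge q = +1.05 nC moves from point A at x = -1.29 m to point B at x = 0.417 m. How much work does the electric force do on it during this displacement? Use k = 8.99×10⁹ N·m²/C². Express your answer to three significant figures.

-3.10×10⁻⁸ J

The work done by the electric force is W_field = −ΔU = −q(V_B − V_A) = q(V_A − V_B).
At A: distance to the source charge is 2.53 m; V_A = kq₁/r = 14.2 V.
At B: distance to the source charge is 0.823 m; V_B = kq₁/r = 43.8 V.
ΔV = V_B − V_A = 29.6 V.
W_field = −qΔV = −(1.05×10⁻⁹ C)(29.6 V) = -3.10×10⁻⁸ J.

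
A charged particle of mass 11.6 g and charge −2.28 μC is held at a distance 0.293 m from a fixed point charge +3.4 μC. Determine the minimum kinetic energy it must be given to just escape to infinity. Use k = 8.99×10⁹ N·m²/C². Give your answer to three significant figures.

0.238 J

To just escape, total mechanical energy must reach zero at infinity: ½mv²_min + U = 0, so ½mv²_min = −U = |kQq|/r.
|U| = |kQq|/r = (8.99×10⁹ N·m²/C²)(3.40×10⁻⁶)(2.28×10⁻⁶)/(0.293) = 0.238 J.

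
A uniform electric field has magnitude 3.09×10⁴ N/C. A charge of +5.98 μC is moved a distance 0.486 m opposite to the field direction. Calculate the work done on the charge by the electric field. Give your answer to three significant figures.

-0.0898 J

The potential change for a displacement 0.486 m opposite to the field direction is ΔV = +Ed = 1.50×10⁴ V.
W_field = −qΔV = -0.0898 J.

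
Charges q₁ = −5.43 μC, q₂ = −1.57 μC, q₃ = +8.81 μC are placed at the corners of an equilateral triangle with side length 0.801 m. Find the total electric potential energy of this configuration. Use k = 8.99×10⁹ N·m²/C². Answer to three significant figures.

The assembly work is the sum of pairwise potential energies, U = Σ_{i<j} kqᵢqⱼ/rᵢⱼ.
All three pair separations equal the side length, 0.801 m.
U = (0.0957) + (-0.537) + (-0.155) = -0.596 J.

-0.596 J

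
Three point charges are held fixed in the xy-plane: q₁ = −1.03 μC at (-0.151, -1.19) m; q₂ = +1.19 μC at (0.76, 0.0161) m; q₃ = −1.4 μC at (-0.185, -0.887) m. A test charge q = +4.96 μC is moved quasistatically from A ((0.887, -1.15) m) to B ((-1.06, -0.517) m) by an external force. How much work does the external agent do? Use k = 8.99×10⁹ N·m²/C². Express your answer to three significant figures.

-0.0228 J

For quasistatic motion the external work equals the change in potential energy: W_ext = qΔV = q(V_B − V_A).
At A: distances to the source charges are 1.04 m, 1.17 m, 1.10 m; V_A = Σ kqᵢ/rᵢ = -1.12×10⁴ V.
At B: distances to the source charges are 1.13 m, 1.90 m, 0.950 m; V_B = Σ kqᵢ/rᵢ = -1.58×10⁴ V.
ΔV = V_B − V_A = -4600 V.
W_ext = qΔV = (4.96×10⁻⁶ C)(-4600 V) = -0.0228 J.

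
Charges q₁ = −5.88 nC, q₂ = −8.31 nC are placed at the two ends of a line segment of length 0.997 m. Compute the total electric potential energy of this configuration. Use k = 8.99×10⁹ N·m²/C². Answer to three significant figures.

4.41×10⁻⁷ J

The work to assemble the configuration equals its total potential energy, U = Σ kqᵢqⱼ/rᵢⱼ over all pairs.
The separation is r = 0.997 m.
U = (4.41×10⁻⁷) = 4.41×10⁻⁷ J.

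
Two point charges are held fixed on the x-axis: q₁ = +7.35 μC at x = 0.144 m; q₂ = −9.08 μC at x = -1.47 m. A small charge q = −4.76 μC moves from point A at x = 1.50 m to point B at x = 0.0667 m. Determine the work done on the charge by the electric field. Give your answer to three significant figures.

3.71 J

The work done by the electric force is W_field = −ΔU = −q(V_B − V_A) = q(V_A − V_B).
At A: distances to the source charges are 1.36 m, 2.97 m; V_A = Σ kqᵢ/rᵢ = 2.12×10⁴ V.
At B: distances to the source charges are 0.0773 m, 1.54 m; V_B = Σ kqᵢ/rᵢ = 8.02×10⁵ V.
ΔV = V_B − V_A = 7.80×10⁵ V.
W_field = −qΔV = −(-4.76×10⁻⁶ C)(7.80×10⁵ V) = 3.71 J.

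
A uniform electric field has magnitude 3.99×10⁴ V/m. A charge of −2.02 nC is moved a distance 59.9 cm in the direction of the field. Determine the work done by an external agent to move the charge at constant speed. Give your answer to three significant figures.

The potential change for a displacement 59.9 cm in the direction of the field is ΔV = −Ed = -2.39×10⁴ V.
W_ext = qΔV = 4.83×10⁻⁵ J.

4.83×10⁻⁵ J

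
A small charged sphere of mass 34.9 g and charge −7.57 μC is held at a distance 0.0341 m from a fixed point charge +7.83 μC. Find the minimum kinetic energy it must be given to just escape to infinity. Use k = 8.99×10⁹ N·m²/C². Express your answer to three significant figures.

To just escape, total mechanical energy must reach zero at infinity: ½mv²_min + U = 0, so ½mv²_min = −U = |kQq|/r.
|U| = |kQq|/r = (8.99×10⁹ N·m²/C²)(7.83×10⁻⁶)(7.57×10⁻⁶)/(0.0341) = 15.6 J.

15.6 J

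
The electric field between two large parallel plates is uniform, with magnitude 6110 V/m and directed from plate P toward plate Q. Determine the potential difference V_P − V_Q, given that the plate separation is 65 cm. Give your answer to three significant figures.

In a uniform field, potential decreases in the direction of E: ΔV = −E·d for a displacement d parallel to E.
Going from Q to P is a displacement of 65 cm opposite to the field, so V_P − V_Q = +Ed = 3970 V.

3970 V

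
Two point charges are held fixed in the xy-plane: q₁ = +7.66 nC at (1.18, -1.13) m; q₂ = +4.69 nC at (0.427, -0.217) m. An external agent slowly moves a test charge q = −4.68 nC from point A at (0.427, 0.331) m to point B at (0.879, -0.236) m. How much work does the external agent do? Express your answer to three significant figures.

For quasistatic motion the external work equals the change in potential energy: W_ext = qΔV = q(V_B − V_A).
At A: distances to the source charges are 1.64 m, 0.548 m; V_A = Σ kqᵢ/rᵢ = 119 V.
At B: distances to the source charges are 0.943 m, 0.452 m; V_B = Σ kqᵢ/rᵢ = 166 V.
ΔV = V_B − V_A = 47.4 V.
W_ext = qΔV = (-4.68×10⁻⁹ C)(47.4 V) = -2.22×10⁻⁷ J.

-2.22×10⁻⁷ J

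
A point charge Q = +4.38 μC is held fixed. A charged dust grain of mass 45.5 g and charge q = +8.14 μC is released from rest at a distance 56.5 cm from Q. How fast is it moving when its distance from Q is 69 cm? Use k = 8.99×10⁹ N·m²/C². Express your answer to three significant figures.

2.13 m/s

Only the electrostatic force acts, so mechanical energy is conserved: ½mv² = U₁ − U₂ = kQq(1/r₁ − 1/r₂).
U₁ − U₂ = (8.99×10⁹ N·m²/C²)(4.38×10⁻⁶ C)(8.14×10⁻⁶ C)(1/0.565 − 1/0.690) = 0.103 J.
v = √(2·0.103/0.0455) = 2.13 m/s.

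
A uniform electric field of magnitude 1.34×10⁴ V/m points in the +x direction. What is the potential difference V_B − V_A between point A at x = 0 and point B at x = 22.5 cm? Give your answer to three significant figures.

In a uniform field, potential decreases in the direction of E: V_B − V_A = −E·Δx.
V_B − V_A = −(1.34×10⁴ V/m)(0.225 m) = -3020 V.

-3020 V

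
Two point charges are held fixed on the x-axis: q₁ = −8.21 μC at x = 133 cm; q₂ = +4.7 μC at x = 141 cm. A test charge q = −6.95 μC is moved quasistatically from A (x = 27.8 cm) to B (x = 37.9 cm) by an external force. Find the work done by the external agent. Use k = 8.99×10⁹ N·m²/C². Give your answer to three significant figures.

For quasistatic motion the external work equals the change in potential energy: W_ext = qΔV = q(V_B − V_A).
At A: distances to the source charges are 1.05 m, 1.13 m; V_A = Σ kqᵢ/rᵢ = -3.28×10⁴ V.
At B: distances to the source charges are 0.951 m, 1.03 m; V_B = Σ kqᵢ/rᵢ = -3.66×10⁴ V.
ΔV = V_B − V_A = -3790 V.
W_ext = qΔV = (-6.95×10⁻⁶ C)(-3790 V) = 0.0264 J.

0.0264 J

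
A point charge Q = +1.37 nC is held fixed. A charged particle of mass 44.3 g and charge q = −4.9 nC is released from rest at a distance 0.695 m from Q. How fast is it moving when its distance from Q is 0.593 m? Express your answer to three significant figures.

Only the electrostatic force acts, so mechanical energy is conserved: ½mv² = U₁ − U₂ = kQq(1/r₁ − 1/r₂).
U₁ − U₂ = (8.99×10⁹ N·m²/C²)(1.37×10⁻⁹ C)(-4.90×10⁻⁹ C)(1/0.695 − 1/0.593) = 1.49×10⁻⁸ J.
v = √(2·1.49×10⁻⁸/0.0443) = 8.21×10⁻⁴ m/s.

8.21×10⁻⁴ m/s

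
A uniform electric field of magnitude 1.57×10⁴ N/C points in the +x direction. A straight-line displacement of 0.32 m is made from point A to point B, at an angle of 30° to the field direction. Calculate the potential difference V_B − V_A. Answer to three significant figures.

Only the component of displacement along E changes the potential: ΔV = −E·d·cosθ.
ΔV = −(1.57×10⁴ V/m)(0.320 m)cos30° = -4350 V.

-4350 V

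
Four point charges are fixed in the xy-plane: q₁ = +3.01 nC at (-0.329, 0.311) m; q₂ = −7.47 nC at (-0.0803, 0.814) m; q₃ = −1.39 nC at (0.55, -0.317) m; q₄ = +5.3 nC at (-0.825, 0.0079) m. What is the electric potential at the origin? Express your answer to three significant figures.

15.7 V

The total potential is the scalar sum of each charge's contribution, V = Σ kqᵢ/rᵢ.
Distances from the field point to each charge: r₁ = 0.453 m, r₂ = 0.818 m, r₃ = 0.635 m, r₄ = 0.825 m.
V = k[(3.01×10⁻⁹)/(0.453) + (-7.47×10⁻⁹)/(0.818) + (-1.39×10⁻⁹)/(0.635) + (5.30×10⁻⁹)/(0.825)] = 15.7 V.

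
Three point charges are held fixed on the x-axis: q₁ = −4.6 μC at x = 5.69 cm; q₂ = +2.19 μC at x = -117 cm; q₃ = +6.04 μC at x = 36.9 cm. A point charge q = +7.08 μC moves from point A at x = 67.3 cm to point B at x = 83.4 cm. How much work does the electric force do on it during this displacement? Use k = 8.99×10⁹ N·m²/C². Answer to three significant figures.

The work done by the electric force is W_field = −ΔU = −q(V_B − V_A) = q(V_A − V_B).
At A: distances to the source charges are 0.616 m, 1.84 m, 0.304 m; V_A = Σ kqᵢ/rᵢ = 1.22×10⁵ V.
At B: distances to the source charges are 0.777 m, 2.00 m, 0.465 m; V_B = Σ kqᵢ/rᵢ = 7.34×10⁴ V.
ΔV = V_B − V_A = -4.88×10⁴ V.
W_field = −qΔV = −(7.08×10⁻⁶ C)(-4.88×10⁴ V) = 0.345 J.

0.345 J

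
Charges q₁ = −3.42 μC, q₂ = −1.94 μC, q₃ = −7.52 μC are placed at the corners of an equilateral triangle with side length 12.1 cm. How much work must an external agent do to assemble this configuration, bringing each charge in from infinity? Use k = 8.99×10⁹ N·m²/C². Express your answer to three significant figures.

3.49 J

The work to assemble the configuration equals its total potential energy, U = Σ kqᵢqⱼ/rᵢⱼ over all pairs.
All three pair separations equal the side length, 0.121 m.
U = (0.493) + (1.91) + (1.08) = 3.49 J.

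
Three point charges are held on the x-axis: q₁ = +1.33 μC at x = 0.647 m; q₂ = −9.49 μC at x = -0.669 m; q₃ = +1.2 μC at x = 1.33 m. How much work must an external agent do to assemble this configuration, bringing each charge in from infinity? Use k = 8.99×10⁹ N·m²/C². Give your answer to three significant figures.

-0.116 J

The work to assemble the configuration equals its total potential energy, U = Σ kqᵢqⱼ/rᵢⱼ over all pairs.
Pair separations: r₁₂ = 1.32 m, r₁₃ = 0.683 m, r₂₃ = 2.00 m.
U = (-0.0862) + (0.0210) + (-0.0512) = -0.116 J.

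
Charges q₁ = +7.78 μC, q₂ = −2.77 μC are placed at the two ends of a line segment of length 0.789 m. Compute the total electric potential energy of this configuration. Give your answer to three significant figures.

-0.246 J

The assembly work is the sum of pairwise potential energies, U = Σ_{i<j} kqᵢqⱼ/rᵢⱼ.
The separation is r = 0.789 m.
U = (-0.246) = -0.246 J.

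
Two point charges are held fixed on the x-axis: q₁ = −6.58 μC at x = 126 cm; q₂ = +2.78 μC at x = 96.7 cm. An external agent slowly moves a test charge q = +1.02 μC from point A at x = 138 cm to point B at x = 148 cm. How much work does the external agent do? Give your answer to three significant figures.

For quasistatic motion the external work equals the change in potential energy: W_ext = qΔV = q(V_B − V_A).
At A: distances to the source charges are 0.120 m, 0.413 m; V_A = Σ kqᵢ/rᵢ = -4.32×10⁵ V.
At B: distances to the source charges are 0.220 m, 0.513 m; V_B = Σ kqᵢ/rᵢ = -2.20×10⁵ V.
ΔV = V_B − V_A = 2.12×10⁵ V.
W_ext = qΔV = (1.02×10⁻⁶ C)(2.12×10⁵ V) = 0.217 J.

0.217 J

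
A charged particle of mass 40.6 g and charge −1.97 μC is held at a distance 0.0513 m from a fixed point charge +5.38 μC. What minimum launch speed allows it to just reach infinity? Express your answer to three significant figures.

9.57 m/s

To just escape, total mechanical energy must reach zero at infinity: ½mv²_min + U = 0, so ½mv²_min = −U = |kQq|/r.
|U| = |kQq|/r = (8.99×10⁹ N·m²/C²)(5.38×10⁻⁶)(1.97×10⁻⁶)/(0.0513) = 1.86 J.
v_min = √(2|U|/m) = √(2·1.86/0.0406) = 9.57 m/s.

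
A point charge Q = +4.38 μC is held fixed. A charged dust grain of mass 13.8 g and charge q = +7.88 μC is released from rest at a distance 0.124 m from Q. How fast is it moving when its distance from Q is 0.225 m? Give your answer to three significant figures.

12.8 m/s

Only the electrostatic force acts, so mechanical energy is conserved: ½mv² = U₁ − U₂ = kQq(1/r₁ − 1/r₂).
U₁ − U₂ = (8.99×10⁹ N·m²/C²)(4.38×10⁻⁶ C)(7.88×10⁻⁶ C)(1/0.124 − 1/0.225) = 1.12 J.
v = √(2·1.12/0.0138) = 12.8 m/s.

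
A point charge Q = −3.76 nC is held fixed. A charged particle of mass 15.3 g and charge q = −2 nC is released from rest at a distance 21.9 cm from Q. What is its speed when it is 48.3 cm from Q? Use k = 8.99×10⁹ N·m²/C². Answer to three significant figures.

Only the electrostatic force acts, so mechanical energy is conserved: ½mv² = U₁ − U₂ = kQq(1/r₁ − 1/r₂).
U₁ − U₂ = (8.99×10⁹ N·m²/C²)(-3.76×10⁻⁹ C)(-2.00×10⁻⁹ C)(1/0.219 − 1/0.483) = 1.69×10⁻⁷ J.
v = √(2·1.69×10⁻⁷/0.0153) = 4.70×10⁻³ m/s.

4.70×10⁻³ m/s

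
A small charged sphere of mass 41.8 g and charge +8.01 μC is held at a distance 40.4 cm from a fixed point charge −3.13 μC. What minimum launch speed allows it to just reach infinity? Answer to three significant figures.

5.17 m/s

To just escape, total mechanical energy must reach zero at infinity: ½mv²_min + U = 0, so ½mv²_min = −U = |kQq|/r.
|U| = |kQq|/r = (8.99×10⁹ N·m²/C²)(3.13×10⁻⁶)(8.01×10⁻⁶)/(0.404) = 0.558 J.
v_min = √(2|U|/m) = √(2·0.558/0.0418) = 5.17 m/s.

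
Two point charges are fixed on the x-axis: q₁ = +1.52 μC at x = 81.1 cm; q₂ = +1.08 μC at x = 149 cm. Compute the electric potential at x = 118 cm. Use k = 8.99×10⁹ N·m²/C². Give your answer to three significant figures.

Electric potential is a scalar, so the contributions from each charge add algebraically: V = Σ kqᵢ/rᵢ.
Distances from the field point to each charge: r₁ = 0.369 m, r₂ = 0.310 m.
V = k[(1.52×10⁻⁶)/(0.369) + (1.08×10⁻⁶)/(0.310)] = 6.84×10⁴ V.

6.84×10⁴ V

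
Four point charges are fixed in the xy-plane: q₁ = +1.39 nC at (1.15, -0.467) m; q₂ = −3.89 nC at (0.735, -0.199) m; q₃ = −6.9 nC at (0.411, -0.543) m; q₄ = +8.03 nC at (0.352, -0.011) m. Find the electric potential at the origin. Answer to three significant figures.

The total potential is the scalar sum of each charge's contribution, V = Σ kqᵢ/rᵢ.
Distances from the field point to each charge: r₁ = 1.24 m, r₂ = 0.761 m, r₃ = 0.681 m, r₄ = 0.352 m.
V = k[(1.39×10⁻⁹)/(1.24) + (-3.89×10⁻⁹)/(0.761) + (-6.90×10⁻⁹)/(0.681) + (8.03×10⁻⁹)/(0.352)] = 78.0 V.

78.0 V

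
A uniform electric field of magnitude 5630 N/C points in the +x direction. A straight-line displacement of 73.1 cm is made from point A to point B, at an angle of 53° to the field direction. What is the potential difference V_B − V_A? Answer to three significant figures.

-2480 V

Only the component of displacement along E changes the potential: ΔV = −E·d·cosθ.
ΔV = −(5630 V/m)(0.731 m)cos53° = -2480 V.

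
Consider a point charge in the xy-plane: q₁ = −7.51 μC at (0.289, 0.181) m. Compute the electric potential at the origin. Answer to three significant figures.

The total potential is the scalar sum of each charge's contribution, V = Σ kqᵢ/rᵢ.
Distances from the field point to each charge: r₁ = 0.341 m.
V = k[(-7.51×10⁻⁶)/(0.341)] = -1.98×10⁵ V.

-1.98×10⁵ V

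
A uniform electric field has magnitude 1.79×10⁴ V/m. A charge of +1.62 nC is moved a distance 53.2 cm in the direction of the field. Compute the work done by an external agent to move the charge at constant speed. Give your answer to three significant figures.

-1.54×10⁻⁵ J

The potential change for a displacement 53.2 cm in the direction of the field is ΔV = −Ed = -9520 V.
W_ext = qΔV = -1.54×10⁻⁵ J.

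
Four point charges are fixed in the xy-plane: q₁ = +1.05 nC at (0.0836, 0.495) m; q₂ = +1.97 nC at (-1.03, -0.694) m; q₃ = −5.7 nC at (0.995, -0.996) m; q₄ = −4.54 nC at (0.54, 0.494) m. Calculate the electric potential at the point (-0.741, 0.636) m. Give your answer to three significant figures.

The total potential is the scalar sum of each charge's contribution, V = Σ kqᵢ/rᵢ.
Distances from the field point to each charge: r₁ = 0.837 m, r₂ = 1.36 m, r₃ = 2.38 m, r₄ = 1.29 m.
V = k[(1.05×10⁻⁹)/(0.837) + (1.97×10⁻⁹)/(1.36) + (-5.70×10⁻⁹)/(2.38) + (-4.54×10⁻⁹)/(1.29)] = -28.9 V.

-28.9 V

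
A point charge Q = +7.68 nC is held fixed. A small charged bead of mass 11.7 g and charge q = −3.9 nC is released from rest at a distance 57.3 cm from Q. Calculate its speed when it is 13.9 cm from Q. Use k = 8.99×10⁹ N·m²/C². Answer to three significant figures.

Only the electrostatic force acts, so mechanical energy is conserved: ½mv² = U₁ − U₂ = kQq(1/r₁ − 1/r₂).
U₁ − U₂ = (8.99×10⁹ N·m²/C²)(7.68×10⁻⁹ C)(-3.90×10⁻⁹ C)(1/0.573 − 1/0.139) = 1.47×10⁻⁶ J.
v = √(2·1.47×10⁻⁶/0.0117) = 0.0158 m/s.

0.0158 m/s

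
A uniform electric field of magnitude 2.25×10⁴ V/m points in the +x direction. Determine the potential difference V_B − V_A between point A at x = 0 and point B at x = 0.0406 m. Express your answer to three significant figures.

In a uniform field, potential decreases in the direction of E: V_B − V_A = −E·Δx.
V_B − V_A = −(2.25×10⁴ V/m)(0.0406 m) = -913 V.

-913 V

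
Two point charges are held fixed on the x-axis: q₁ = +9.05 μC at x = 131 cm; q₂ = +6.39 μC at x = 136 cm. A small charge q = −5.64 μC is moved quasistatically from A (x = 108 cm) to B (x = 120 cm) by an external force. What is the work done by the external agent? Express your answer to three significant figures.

-3.04 J

For quasistatic motion the external work equals the change in potential energy: W_ext = qΔV = q(V_B − V_A).
At A: distances to the source charges are 0.230 m, 0.280 m; V_A = Σ kqᵢ/rᵢ = 5.59×10⁵ V.
At B: distances to the source charges are 0.110 m, 0.160 m; V_B = Σ kqᵢ/rᵢ = 1.10×10⁶ V.
ΔV = V_B − V_A = 5.40×10⁵ V.
W_ext = qΔV = (-5.64×10⁻⁶ C)(5.40×10⁵ V) = -3.04 J.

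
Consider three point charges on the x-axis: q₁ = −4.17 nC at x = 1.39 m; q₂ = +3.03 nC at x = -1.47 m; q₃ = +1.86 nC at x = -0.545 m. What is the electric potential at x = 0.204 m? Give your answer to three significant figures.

6.99 V

Electric potential is a scalar, so the contributions from each charge add algebraically: V = Σ kqᵢ/rᵢ.
Distances from the field point to each charge: r₁ = 1.19 m, r₂ = 1.67 m, r₃ = 0.749 m.
V = k[(-4.17×10⁻⁹)/(1.19) + (3.03×10⁻⁹)/(1.67) + (1.86×10⁻⁹)/(0.749)] = 6.99 V.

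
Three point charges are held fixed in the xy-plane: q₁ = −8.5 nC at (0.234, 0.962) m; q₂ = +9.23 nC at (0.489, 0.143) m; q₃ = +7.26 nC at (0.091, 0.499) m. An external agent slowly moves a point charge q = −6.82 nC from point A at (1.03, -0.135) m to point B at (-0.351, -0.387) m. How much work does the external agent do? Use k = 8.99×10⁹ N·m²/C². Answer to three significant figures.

For quasistatic motion the external work equals the change in potential energy: W_ext = qΔV = q(V_B − V_A).
At A: distances to the source charges are 1.36 m, 0.608 m, 1.13 m; V_A = Σ kqᵢ/rᵢ = 138 V.
At B: distances to the source charges are 1.47 m, 0.993 m, 0.990 m; V_B = Σ kqᵢ/rᵢ = 97.5 V.
ΔV = V_B − V_A = -40.2 V.
W_ext = qΔV = (-6.82×10⁻⁹ C)(-40.2 V) = 2.74×10⁻⁷ J.

2.74×10⁻⁷ J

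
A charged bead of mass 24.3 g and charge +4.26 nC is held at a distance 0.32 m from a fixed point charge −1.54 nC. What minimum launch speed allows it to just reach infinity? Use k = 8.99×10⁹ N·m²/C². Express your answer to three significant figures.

To just escape, total mechanical energy must reach zero at infinity: ½mv²_min + U = 0, so ½mv²_min = −U = |kQq|/r.
|U| = |kQq|/r = (8.99×10⁹ N·m²/C²)(1.54×10⁻⁹)(4.26×10⁻⁹)/(0.320) = 1.84×10⁻⁷ J.
v_min = √(2|U|/m) = √(2·1.84×10⁻⁷/0.0243) = 3.89×10⁻³ m/s.

3.89×10⁻³ m/s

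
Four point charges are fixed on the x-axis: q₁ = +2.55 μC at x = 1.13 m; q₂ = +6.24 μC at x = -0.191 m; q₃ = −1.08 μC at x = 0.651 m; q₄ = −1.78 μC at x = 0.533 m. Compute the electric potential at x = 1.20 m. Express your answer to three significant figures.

3.26×10⁵ V

The total potential is the scalar sum of each charge's contribution, V = Σ kqᵢ/rᵢ.
Distances from the field point to each charge: r₁ = 0.0700 m, r₂ = 1.39 m, r₃ = 0.549 m, r₄ = 0.667 m.
V = k[(2.55×10⁻⁶)/(0.0700) + (6.24×10⁻⁶)/(1.39) + (-1.08×10⁻⁶)/(0.549) + (-1.78×10⁻⁶)/(0.667)] = 3.26×10⁵ V.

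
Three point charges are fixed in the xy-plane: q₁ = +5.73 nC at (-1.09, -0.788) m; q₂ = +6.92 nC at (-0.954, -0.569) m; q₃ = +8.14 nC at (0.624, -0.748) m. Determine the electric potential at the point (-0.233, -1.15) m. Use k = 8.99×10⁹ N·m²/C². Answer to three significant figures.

The total potential is the scalar sum of each charge's contribution, V = Σ kqᵢ/rᵢ.
Distances from the field point to each charge: r₁ = 0.930 m, r₂ = 0.926 m, r₃ = 0.947 m.
V = k[(5.73×10⁻⁹)/(0.930) + (6.92×10⁻⁹)/(0.926) + (8.14×10⁻⁹)/(0.947)] = 200 V.

200 V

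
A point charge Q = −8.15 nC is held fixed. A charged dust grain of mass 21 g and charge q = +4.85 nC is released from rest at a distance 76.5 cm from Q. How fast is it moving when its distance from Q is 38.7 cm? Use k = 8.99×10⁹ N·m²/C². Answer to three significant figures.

6.57×10⁻³ m/s

Only the electrostatic force acts, so mechanical energy is conserved: ½mv² = U₁ − U₂ = kQq(1/r₁ − 1/r₂).
U₁ − U₂ = (8.99×10⁹ N·m²/C²)(-8.15×10⁻⁹ C)(4.85×10⁻⁹ C)(1/0.765 − 1/0.387) = 4.54×10⁻⁷ J.
v = √(2·4.54×10⁻⁷/0.0210) = 6.57×10⁻³ m/s.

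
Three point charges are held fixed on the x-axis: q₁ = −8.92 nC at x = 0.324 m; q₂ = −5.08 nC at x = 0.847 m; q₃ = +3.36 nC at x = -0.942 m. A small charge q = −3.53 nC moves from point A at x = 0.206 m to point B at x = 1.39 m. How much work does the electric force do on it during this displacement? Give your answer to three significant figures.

The work done by the electric force is W_field = −ΔU = −q(V_B − V_A) = q(V_A − V_B).
At A: distances to the source charges are 0.118 m, 0.641 m, 1.15 m; V_A = Σ kqᵢ/rᵢ = -725 V.
At B: distances to the source charges are 1.07 m, 0.543 m, 2.33 m; V_B = Σ kqᵢ/rᵢ = -146 V.
ΔV = V_B − V_A = 578 V.
W_field = −qΔV = −(-3.53×10⁻⁹ C)(578 V) = 2.04×10⁻⁶ J.

2.04×10⁻⁶ J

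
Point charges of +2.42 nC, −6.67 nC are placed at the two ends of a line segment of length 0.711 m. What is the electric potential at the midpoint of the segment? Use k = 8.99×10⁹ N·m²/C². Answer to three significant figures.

The total potential is the scalar sum of each charge's contribution, V = Σ kqᵢ/rᵢ.
Each charge is 0.355 m from the midpoint.
V = k[(2.42×10⁻⁹)/(0.355) + (-6.67×10⁻⁹)/(0.355)] = -107 V.

-107 V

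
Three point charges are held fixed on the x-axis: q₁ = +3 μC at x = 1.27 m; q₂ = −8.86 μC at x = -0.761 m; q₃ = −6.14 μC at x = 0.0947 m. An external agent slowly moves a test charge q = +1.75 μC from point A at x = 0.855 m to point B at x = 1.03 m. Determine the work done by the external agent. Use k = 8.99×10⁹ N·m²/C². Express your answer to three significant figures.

For quasistatic motion the external work equals the change in potential energy: W_ext = qΔV = q(V_B − V_A).
At A: distances to the source charges are 0.415 m, 1.62 m, 0.760 m; V_A = Σ kqᵢ/rᵢ = -5.69×10⁴ V.
At B: distances to the source charges are 0.240 m, 1.79 m, 0.935 m; V_B = Σ kqᵢ/rᵢ = 8880 V.
ΔV = V_B − V_A = 6.58×10⁴ V.
W_ext = qΔV = (1.75×10⁻⁶ C)(6.58×10⁴ V) = 0.115 J.

0.115 J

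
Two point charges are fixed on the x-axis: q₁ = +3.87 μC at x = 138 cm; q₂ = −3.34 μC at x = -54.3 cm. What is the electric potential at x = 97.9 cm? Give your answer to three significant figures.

Electric potential is a scalar, so the contributions from each charge add algebraically: V = Σ kqᵢ/rᵢ.
Distances from the field point to each charge: r₁ = 0.401 m, r₂ = 1.52 m.
V = k[(3.87×10⁻⁶)/(0.401) + (-3.34×10⁻⁶)/(1.52)] = 6.70×10⁴ V.

6.70×10⁴ V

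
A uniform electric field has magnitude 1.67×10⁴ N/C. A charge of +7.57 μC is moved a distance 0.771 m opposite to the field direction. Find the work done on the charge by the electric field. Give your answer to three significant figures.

-0.0975 J

The potential change for a displacement 0.771 m opposite to the field direction is ΔV = +Ed = 1.29×10⁴ V.
W_field = −qΔV = -0.0975 J.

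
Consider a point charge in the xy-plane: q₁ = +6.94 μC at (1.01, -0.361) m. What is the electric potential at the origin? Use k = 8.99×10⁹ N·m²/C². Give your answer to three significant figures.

The total potential is the scalar sum of each charge's contribution, V = Σ kqᵢ/rᵢ.
Distances from the field point to each charge: r₁ = 1.07 m.
V = k[(6.94×10⁻⁶)/(1.07)] = 5.82×10⁴ V.

5.82×10⁴ V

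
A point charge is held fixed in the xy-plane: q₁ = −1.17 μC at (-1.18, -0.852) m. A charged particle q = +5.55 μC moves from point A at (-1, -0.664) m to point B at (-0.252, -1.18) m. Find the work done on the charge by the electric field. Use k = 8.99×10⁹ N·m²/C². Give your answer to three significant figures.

-0.165 J

The work done by the electric force is W_field = −ΔU = −q(V_B − V_A) = q(V_A − V_B).
At A: distance to the source charge is 0.260 m; V_A = kq₁/r = -4.04×10⁴ V.
At B: distance to the source charge is 0.984 m; V_B = kq₁/r = -1.07×10⁴ V.
ΔV = V_B − V_A = 2.97×10⁴ V.
W_field = −qΔV = −(5.55×10⁻⁶ C)(2.97×10⁴ V) = -0.165 J.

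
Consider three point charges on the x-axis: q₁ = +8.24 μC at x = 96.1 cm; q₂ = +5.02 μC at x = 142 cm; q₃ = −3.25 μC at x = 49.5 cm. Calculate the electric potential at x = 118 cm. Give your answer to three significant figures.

4.84×10⁵ V

Electric potential is a scalar, so the contributions from each charge add algebraically: V = Σ kqᵢ/rᵢ.
Distances from the field point to each charge: r₁ = 0.219 m, r₂ = 0.240 m, r₃ = 0.685 m.
V = k[(8.24×10⁻⁶)/(0.219) + (5.02×10⁻⁶)/(0.240) + (-3.25×10⁻⁶)/(0.685)] = 4.84×10⁵ V.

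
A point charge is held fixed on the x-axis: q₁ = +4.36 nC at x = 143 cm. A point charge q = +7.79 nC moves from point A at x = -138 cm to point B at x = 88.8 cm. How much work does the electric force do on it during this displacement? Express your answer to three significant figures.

-4.55×10⁻⁷ J

The work done by the electric force is W_field = −ΔU = −q(V_B − V_A) = q(V_A − V_B).
At A: distance to the source charge is 2.81 m; V_A = kq₁/r = 13.9 V.
At B: distance to the source charge is 0.542 m; V_B = kq₁/r = 72.3 V.
ΔV = V_B − V_A = 58.4 V.
W_field = −qΔV = −(7.79×10⁻⁹ C)(58.4 V) = -4.55×10⁻⁷ J.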